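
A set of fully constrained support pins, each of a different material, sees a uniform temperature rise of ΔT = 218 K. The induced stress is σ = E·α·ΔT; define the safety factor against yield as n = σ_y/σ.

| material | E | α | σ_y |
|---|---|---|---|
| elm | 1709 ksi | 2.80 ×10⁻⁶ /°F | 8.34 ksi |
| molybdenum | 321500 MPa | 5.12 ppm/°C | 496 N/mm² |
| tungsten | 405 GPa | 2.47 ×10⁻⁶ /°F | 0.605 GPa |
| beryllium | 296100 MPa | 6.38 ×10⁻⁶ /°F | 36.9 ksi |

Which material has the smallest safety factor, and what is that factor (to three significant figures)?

With everything in SI (GPa, ×10⁻⁶/K, MPa):
  elm: E = 11.78, α = 5.04, σ_y = 57.50 → σ = 12.9 MPa, n = 4.44
  molybdenum: E = 321.5, α = 5.12, σ_y = 496.0 → σ = 359 MPa, n = 1.38
  tungsten: E = 405.0, α = 4.45, σ_y = 605.0 → σ = 393 MPa, n = 1.54
  beryllium: E = 296.1, α = 11.5, σ_y = 254.4 → σ = 741 MPa, n = 0.343
Smallest n: beryllium with n = 0.343.

beryllium, n = 0.343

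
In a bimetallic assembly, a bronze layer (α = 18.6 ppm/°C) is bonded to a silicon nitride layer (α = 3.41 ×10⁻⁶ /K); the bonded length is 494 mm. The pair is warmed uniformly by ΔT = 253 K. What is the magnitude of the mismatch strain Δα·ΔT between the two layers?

3.84×10⁻³

Δα = |18.6 − 3.41|×10⁻⁶/K = 15.2×10⁻⁶/K.
Mismatch strain = Δα·ΔT = 15.2×10⁻⁶ × 253.0 = 3.84×10⁻³.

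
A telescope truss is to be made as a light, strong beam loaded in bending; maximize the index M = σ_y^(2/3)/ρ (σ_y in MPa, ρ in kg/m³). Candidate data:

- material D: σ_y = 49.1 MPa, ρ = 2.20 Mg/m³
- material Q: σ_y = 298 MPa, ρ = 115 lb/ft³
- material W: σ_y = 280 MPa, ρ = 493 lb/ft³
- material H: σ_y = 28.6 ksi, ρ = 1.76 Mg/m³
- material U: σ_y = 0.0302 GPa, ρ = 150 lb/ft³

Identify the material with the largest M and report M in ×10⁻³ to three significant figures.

material Q, M = 24.2×10⁻³

After converting to SI:
  material D: σ_y = 49.10 MPa, ρ = 2200 kg/m³
  material Q: σ_y = 298.0 MPa, ρ = 1842 kg/m³
  material W: σ_y = 280.0 MPa, ρ = 7897 kg/m³
  material H: σ_y = 197.2 MPa, ρ = 1760 kg/m³
  material U: σ_y = 30.20 MPa, ρ = 2403 kg/m³
  material Q: M = 24.2×10⁻³
  material H: M = 19.2×10⁻³
  material D: M = 6.09×10⁻³
  material W: M = 5.42×10⁻³
  material U: M = 4.04×10⁻³
Material Q has the largest M.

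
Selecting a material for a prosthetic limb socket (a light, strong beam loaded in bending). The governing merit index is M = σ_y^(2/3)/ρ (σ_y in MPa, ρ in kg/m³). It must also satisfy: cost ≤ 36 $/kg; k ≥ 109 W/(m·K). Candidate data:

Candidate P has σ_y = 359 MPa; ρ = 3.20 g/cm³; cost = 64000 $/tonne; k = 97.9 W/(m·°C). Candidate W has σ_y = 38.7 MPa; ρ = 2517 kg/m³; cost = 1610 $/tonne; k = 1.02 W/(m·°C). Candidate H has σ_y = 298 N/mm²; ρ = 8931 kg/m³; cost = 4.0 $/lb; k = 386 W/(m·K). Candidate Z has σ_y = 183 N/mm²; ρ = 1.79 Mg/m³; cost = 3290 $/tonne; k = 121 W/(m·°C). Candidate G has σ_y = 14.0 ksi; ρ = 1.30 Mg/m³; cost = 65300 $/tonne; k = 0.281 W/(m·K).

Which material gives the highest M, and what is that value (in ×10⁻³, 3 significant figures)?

candidate Z, M = 18.0×10⁻³

Screen on constraints: cost ≤ 36 $/kg; k ≥ 109 W/(m·K). Survivors: candidate H, candidate Z.
Putting every candidate on a common basis:
  candidate H: σ_y = 298.0 MPa, ρ = 8931 kg/m³
  candidate Z: σ_y = 183.0 MPa, ρ = 1790 kg/m³
  candidate Z: M = 18.0×10⁻³
  candidate H: M = 5.00×10⁻³
Candidate Z has the largest M.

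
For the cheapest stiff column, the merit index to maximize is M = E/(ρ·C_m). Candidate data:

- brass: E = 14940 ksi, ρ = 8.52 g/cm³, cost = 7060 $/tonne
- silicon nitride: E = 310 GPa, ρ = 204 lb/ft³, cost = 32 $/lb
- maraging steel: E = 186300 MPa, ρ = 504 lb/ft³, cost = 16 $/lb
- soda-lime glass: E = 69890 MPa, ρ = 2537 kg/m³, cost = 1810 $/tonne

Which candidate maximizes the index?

soda-lime glass

After converting to SI:
  brass: E = 103.0 GPa, ρ = 8520 kg/m³, cost = 7.060 $/kg
  silicon nitride: E = 310.0 GPa, ρ = 3268 kg/m³, cost = 70.55 $/kg
  maraging steel: E = 186.3 GPa, ρ = 8073 kg/m³, cost = 35.27 $/kg
  soda-lime glass: E = 69.89 GPa, ρ = 2537 kg/m³, cost = 1.810 $/kg
  soda-lime glass: M = 15.2 MN·m per $
  brass: M = 1.71 MN·m per $
  silicon nitride: M = 1.34 MN·m per $
  maraging steel: M = 0.654 MN·m per $
Soda-lime glass has the largest M.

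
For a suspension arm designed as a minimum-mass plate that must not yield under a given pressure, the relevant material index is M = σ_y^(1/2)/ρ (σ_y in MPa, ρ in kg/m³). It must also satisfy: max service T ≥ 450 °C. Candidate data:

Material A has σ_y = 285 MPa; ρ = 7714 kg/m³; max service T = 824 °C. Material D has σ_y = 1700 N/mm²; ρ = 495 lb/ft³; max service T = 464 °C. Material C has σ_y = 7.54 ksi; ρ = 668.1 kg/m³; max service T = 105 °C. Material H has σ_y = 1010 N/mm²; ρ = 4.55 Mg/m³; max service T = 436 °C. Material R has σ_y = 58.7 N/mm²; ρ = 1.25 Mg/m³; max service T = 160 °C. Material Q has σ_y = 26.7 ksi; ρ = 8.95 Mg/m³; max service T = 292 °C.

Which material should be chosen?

material D

Screen on constraints: max service T ≥ 450 °C. Survivors: material A, material D.
Putting every candidate on a common basis:
  material A: σ_y = 285.0 MPa, ρ = 7714 kg/m³
  material D: σ_y = 1700 MPa, ρ = 7929 kg/m³
  material D: M = 5.20×10⁻³
  material A: M = 2.19×10⁻³
Material D ranks first.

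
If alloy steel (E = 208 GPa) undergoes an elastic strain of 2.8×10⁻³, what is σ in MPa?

σ = E·ε = 208000 MPa × 2.8×10⁻³ = 582 MPa.

582 MPa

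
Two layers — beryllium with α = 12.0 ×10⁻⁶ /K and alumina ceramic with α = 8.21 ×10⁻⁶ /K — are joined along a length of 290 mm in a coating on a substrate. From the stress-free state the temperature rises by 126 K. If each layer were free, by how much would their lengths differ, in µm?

138 µm

Δα = |12.0 − 8.21|×10⁻⁶/K = 3.79×10⁻⁶/K.
ΔL_mismatch = Δα·L·ΔT = 3.79×10⁻⁶ × 290.0 mm × 126.0 K = 138 µm.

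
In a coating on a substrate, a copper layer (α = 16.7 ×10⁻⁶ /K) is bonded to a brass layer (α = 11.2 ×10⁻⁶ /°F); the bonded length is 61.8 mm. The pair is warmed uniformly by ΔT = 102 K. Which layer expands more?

brass

brass: α = 11.2×10⁻⁶/°F × 9/5 = 20.2×10⁻⁶/K.
α(copper) = 16.7×10⁻⁶/K vs α(brass) = 20.2×10⁻⁶/K.
Higher α expands more for the same ΔT: brass.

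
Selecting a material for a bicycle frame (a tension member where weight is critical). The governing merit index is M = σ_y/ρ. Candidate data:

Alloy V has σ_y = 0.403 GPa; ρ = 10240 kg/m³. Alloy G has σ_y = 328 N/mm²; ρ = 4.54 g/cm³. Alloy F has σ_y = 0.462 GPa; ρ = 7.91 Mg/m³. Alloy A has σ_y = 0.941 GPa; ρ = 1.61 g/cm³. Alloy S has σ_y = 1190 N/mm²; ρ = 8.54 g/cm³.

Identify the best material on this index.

alloy A

In SI units:
  alloy V: σ_y = 403.0 MPa, ρ = 10240 kg/m³
  alloy G: σ_y = 328.0 MPa, ρ = 4540 kg/m³
  alloy F: σ_y = 462.0 MPa, ρ = 7910 kg/m³
  alloy A: σ_y = 941.0 MPa, ρ = 1610 kg/m³
  alloy S: σ_y = 1190 MPa, ρ = 8540 kg/m³
  alloy A: M = 584 kN·m/kg
  alloy S: M = 139 kN·m/kg
  alloy G: M = 72.2 kN·m/kg
  alloy F: M = 58.4 kN·m/kg
  alloy V: M = 39.4 kN·m/kg
The maximum is for alloy A.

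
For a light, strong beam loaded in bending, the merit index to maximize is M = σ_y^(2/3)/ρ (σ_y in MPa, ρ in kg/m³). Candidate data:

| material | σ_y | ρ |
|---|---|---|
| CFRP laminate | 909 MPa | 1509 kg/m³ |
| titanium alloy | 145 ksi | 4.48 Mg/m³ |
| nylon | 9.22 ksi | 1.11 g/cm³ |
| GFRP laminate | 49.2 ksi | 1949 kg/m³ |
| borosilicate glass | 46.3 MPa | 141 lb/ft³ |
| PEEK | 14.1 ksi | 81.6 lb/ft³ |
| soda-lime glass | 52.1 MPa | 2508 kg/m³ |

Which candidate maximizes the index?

Putting every candidate on a common basis:
  CFRP laminate: σ_y = 909.0 MPa, ρ = 1509 kg/m³
  titanium alloy: σ_y = 999.7 MPa, ρ = 4480 kg/m³
  nylon: σ_y = 63.57 MPa, ρ = 1110 kg/m³
  GFRP laminate: σ_y = 339.2 MPa, ρ = 1949 kg/m³
  borosilicate glass: σ_y = 46.30 MPa, ρ = 2259 kg/m³
  PEEK: σ_y = 97.22 MPa, ρ = 1307 kg/m³
  soda-lime glass: σ_y = 52.10 MPa, ρ = 2508 kg/m³
  CFRP laminate: M = 62.2×10⁻³
  GFRP laminate: M = 25.0×10⁻³
  titanium alloy: M = 22.3×10⁻³
  PEEK: M = 16.2×10⁻³
  nylon: M = 14.3×10⁻³
  borosilicate glass: M = 5.71×10⁻³
  soda-lime glass: M = 5.56×10⁻³
Highest index: CFRP laminate.

CFRP laminate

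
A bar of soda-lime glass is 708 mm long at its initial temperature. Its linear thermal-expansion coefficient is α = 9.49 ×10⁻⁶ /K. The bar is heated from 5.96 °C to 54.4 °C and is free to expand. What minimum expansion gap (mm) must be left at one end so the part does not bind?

ΔT = 54.4 − 5.96 = 48.44 K.
ΔL = α·L₀·ΔT = 9.49×10⁻⁶ × 708 mm × 48.44 K = 0.325 mm.

0.325 mm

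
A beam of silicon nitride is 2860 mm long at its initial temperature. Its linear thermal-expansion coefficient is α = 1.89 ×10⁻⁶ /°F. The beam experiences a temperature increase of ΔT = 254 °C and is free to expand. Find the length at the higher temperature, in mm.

Convert α: 1.89×10⁻⁶/°F × (9/5) = 3.40×10⁻⁶/K.
ΔL = α·L₀·ΔT = 3.40×10⁻⁶ × 2860 mm × 254.0 K = 2.47 mm.
L = L₀ + ΔL = 2860 + 2.47 = 2862.5 mm.

2862.5 mm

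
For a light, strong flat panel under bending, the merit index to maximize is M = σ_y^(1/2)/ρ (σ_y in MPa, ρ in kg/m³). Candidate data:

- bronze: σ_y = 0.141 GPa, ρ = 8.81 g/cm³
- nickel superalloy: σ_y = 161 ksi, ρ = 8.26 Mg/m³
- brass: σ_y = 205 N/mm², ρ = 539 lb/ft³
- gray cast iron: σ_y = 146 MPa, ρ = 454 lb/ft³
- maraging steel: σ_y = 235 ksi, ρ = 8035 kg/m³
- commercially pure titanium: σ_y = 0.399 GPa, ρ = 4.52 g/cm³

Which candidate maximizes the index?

maraging steel

Putting every candidate on a common basis:
  bronze: σ_y = 141.0 MPa, ρ = 8810 kg/m³
  nickel superalloy: σ_y = 1110 MPa, ρ = 8260 kg/m³
  brass: σ_y = 205.0 MPa, ρ = 8634 kg/m³
  gray cast iron: σ_y = 146.0 MPa, ρ = 7272 kg/m³
  maraging steel: σ_y = 1620 MPa, ρ = 8035 kg/m³
  commercially pure titanium: σ_y = 399.0 MPa, ρ = 4520 kg/m³
  maraging steel: M = 5.01×10⁻³
  commercially pure titanium: M = 4.42×10⁻³
  nickel superalloy: M = 4.03×10⁻³
  gray cast iron: M = 1.66×10⁻³
  brass: M = 1.66×10⁻³
  bronze: M = 1.35×10⁻³
Maraging steel ranks first.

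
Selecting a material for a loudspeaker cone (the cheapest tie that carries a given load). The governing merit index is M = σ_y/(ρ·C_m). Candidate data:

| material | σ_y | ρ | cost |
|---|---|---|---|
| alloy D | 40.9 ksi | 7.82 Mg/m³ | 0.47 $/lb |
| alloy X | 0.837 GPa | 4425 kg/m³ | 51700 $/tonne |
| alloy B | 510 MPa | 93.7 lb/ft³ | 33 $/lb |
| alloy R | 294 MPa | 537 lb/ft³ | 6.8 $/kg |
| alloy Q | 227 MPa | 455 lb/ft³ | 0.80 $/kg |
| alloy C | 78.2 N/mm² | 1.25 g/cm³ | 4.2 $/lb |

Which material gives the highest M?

Convert each candidate to consistent units, then evaluate M:
  alloy D: σ_y = 282.0 MPa, ρ = 7820 kg/m³, cost = 1.036 $/kg
  alloy X: σ_y = 837.0 MPa, ρ = 4425 kg/m³, cost = 51.70 $/kg
  alloy B: σ_y = 510.0 MPa, ρ = 1501 kg/m³, cost = 72.75 $/kg
  alloy R: σ_y = 294.0 MPa, ρ = 8602 kg/m³, cost = 6.800 $/kg
  alloy Q: σ_y = 227.0 MPa, ρ = 7288 kg/m³, cost = 0.8000 $/kg
  alloy C: σ_y = 78.20 MPa, ρ = 1250 kg/m³, cost = 9.259 $/kg
  alloy Q: M = 38.9 kN·m per $
  alloy D: M = 34.8 kN·m per $
  alloy C: M = 6.76 kN·m per $
  alloy R: M = 5.03 kN·m per $
  alloy B: M = 4.67 kN·m per $
  alloy X: M = 3.66 kN·m per $
Alloy Q has the largest M.

alloy Q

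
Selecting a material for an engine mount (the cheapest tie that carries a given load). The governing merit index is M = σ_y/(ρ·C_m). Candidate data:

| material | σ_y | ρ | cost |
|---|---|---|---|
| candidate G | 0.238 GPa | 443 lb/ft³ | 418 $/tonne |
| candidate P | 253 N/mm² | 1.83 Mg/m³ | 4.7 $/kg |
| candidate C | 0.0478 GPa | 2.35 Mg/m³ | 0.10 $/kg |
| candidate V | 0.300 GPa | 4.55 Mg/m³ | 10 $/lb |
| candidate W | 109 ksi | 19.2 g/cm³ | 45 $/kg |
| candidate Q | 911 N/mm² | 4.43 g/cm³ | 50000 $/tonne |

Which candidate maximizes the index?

After converting to SI:
  candidate G: σ_y = 238.0 MPa, ρ = 7096 kg/m³, cost = 0.4180 $/kg
  candidate P: σ_y = 253.0 MPa, ρ = 1830 kg/m³, cost = 4.700 $/kg
  candidate C: σ_y = 47.80 MPa, ρ = 2350 kg/m³, cost = 0.1000 $/kg
  candidate V: σ_y = 300.0 MPa, ρ = 4550 kg/m³, cost = 22.05 $/kg
  candidate W: σ_y = 751.5 MPa, ρ = 19200 kg/m³, cost = 45.00 $/kg
  candidate Q: σ_y = 911.0 MPa, ρ = 4430 kg/m³, cost = 50.00 $/kg
  candidate C: M = 203 kN·m per $
  candidate G: M = 80.2 kN·m per $
  candidate P: M = 29.4 kN·m per $
  candidate Q: M = 4.11 kN·m per $
  candidate V: M = 2.99 kN·m per $
  candidate W: M = 0.870 kN·m per $
The maximum is for candidate C.

candidate C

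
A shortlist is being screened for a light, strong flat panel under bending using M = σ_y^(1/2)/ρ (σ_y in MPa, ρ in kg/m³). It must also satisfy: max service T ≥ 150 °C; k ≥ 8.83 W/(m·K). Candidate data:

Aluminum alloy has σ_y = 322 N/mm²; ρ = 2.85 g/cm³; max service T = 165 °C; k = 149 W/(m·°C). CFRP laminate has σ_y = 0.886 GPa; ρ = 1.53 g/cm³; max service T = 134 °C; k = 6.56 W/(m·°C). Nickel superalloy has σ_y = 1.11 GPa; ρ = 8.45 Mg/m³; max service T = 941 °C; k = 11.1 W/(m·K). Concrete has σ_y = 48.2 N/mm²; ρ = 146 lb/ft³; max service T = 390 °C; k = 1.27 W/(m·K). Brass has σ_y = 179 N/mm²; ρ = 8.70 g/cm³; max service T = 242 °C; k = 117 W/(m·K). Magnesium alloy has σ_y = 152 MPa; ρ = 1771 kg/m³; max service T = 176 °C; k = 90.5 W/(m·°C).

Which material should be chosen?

Screen on constraints: max service T ≥ 150 °C; k ≥ 8.83 W/(m·K). Survivors: aluminum alloy, nickel superalloy, brass, magnesium alloy.
Putting every candidate on a common basis:
  aluminum alloy: σ_y = 322.0 MPa, ρ = 2850 kg/m³
  nickel superalloy: σ_y = 1110 MPa, ρ = 8450 kg/m³
  brass: σ_y = 179.0 MPa, ρ = 8700 kg/m³
  magnesium alloy: σ_y = 152.0 MPa, ρ = 1771 kg/m³
  magnesium alloy: M = 6.96×10⁻³
  aluminum alloy: M = 6.30×10⁻³
  nickel superalloy: M = 3.94×10⁻³
  brass: M = 1.54×10⁻³
Magnesium alloy has the largest M.

magnesium alloy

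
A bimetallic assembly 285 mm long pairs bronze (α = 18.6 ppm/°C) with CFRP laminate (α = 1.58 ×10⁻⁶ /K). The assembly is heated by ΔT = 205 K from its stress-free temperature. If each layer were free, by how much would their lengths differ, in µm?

994 µm

Δα = |18.6 − 1.58|×10⁻⁶/K = 17.0×10⁻⁶/K.
ΔL_mismatch = Δα·L·ΔT = 17.0×10⁻⁶ × 285.0 mm × 205.0 K = 994 µm.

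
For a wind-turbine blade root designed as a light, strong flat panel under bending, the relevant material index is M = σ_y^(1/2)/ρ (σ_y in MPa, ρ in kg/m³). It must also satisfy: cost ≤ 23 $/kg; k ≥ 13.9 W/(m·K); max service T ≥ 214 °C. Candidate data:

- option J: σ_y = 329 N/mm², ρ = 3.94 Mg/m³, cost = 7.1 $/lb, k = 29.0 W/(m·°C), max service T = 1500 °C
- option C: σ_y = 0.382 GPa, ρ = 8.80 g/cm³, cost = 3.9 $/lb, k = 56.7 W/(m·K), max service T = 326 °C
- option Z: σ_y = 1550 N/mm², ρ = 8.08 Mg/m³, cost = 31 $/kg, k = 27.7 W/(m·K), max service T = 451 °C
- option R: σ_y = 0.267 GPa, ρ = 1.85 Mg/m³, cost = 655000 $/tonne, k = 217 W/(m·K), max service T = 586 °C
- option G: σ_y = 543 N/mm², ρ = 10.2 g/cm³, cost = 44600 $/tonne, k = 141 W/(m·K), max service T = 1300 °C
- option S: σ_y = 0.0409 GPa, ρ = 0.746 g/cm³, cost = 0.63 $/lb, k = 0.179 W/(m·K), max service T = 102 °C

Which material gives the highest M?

Screen on constraints: cost ≤ 23 $/kg; k ≥ 13.9 W/(m·K); max service T ≥ 214 °C. Survivors: option J, option C.
Putting every candidate on a common basis:
  option J: σ_y = 329.0 MPa, ρ = 3940 kg/m³
  option C: σ_y = 382.0 MPa, ρ = 8800 kg/m³
  option J: M = 4.60×10⁻³
  option C: M = 2.22×10⁻³
Highest index: option J.

option J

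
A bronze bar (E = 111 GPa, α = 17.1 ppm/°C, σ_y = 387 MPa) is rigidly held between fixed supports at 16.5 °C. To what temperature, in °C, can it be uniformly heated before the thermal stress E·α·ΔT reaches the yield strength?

E·α·ΔT = 387.0 MPa ⇒ ΔT = 387.0 / (111.0×10³ × 17.1×10⁻⁶) = 203.9 K.
T = 16.5 + 203.9 = 220.4 °C.

220 °C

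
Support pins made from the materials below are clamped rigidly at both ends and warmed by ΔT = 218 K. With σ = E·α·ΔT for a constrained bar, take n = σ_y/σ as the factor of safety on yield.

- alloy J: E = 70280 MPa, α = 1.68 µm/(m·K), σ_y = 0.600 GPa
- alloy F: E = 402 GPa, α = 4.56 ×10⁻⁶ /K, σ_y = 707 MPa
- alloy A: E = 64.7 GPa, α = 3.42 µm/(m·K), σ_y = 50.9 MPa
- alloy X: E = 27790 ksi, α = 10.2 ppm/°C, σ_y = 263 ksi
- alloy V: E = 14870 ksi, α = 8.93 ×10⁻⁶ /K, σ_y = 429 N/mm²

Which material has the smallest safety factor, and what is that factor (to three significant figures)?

In consistent units (E in GPa, α in ×10⁻⁶/K, σ_y in MPa):
  alloy J: E = 70.28, α = 1.68, σ_y = 600.0 → σ = 25.7 MPa, n = 23.3
  alloy F: E = 402.0, α = 4.56, σ_y = 707.0 → σ = 400 MPa, n = 1.77
  alloy A: E = 64.70, α = 3.42, σ_y = 50.90 → σ = 48.2 MPa, n = 1.06
  alloy X: E = 191.6, α = 10.2, σ_y = 1813 → σ = 426 MPa, n = 4.26
  alloy V: E = 102.5, α = 8.93, σ_y = 429.0 → σ = 200 MPa, n = 2.15
Smallest n: alloy A with n = 1.06.

alloy A, n = 1.06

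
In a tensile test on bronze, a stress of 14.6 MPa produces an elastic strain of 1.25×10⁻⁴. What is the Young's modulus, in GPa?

117 GPa

E = σ/ε = 14.6 MPa / 1.25×10⁻⁴ = 116800 MPa = 117 GPa.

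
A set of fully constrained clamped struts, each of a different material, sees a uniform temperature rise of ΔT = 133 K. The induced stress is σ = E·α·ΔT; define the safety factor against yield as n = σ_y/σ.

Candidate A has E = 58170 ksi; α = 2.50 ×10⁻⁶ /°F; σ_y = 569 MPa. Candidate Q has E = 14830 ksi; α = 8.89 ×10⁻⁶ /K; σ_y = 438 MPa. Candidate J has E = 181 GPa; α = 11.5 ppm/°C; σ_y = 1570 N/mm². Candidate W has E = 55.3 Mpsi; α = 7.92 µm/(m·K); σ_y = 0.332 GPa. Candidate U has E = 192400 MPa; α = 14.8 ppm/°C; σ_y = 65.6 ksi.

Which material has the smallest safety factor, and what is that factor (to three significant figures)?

candidate W, n = 0.827

Per material, after unit conversion:
  candidate A: E = 401.1, α = 4.50, σ_y = 569.0 → σ = 240 MPa, n = 2.37
  candidate Q: E = 102.2, α = 8.89, σ_y = 438.0 → σ = 121 MPa, n = 3.62
  candidate J: E = 181.0, α = 11.5, σ_y = 1570 → σ = 277 MPa, n = 5.67
  candidate W: E = 381.3, α = 7.92, σ_y = 332.0 → σ = 402 MPa, n = 0.827
  candidate U: E = 192.4, α = 14.8, σ_y = 452.3 → σ = 379 MPa, n = 1.19
Smallest n: candidate W with n = 0.827.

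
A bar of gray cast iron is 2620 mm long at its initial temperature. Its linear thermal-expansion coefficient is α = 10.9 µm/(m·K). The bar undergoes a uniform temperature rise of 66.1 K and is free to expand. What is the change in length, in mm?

1.89 mm

ΔL = α·L₀·ΔT = 10.9×10⁻⁶ × 2620 mm × 66.10 K = 1.89 mm.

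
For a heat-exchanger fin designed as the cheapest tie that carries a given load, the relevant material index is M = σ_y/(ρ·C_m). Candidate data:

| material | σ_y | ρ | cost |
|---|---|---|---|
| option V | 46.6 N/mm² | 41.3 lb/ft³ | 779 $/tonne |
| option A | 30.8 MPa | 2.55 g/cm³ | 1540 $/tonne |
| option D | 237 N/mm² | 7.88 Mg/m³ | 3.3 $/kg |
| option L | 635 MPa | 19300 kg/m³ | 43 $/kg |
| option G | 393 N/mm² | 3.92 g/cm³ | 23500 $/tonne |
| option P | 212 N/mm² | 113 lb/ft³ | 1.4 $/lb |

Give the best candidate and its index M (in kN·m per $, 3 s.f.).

option V, M = 90.4 kN·m per $

Convert each candidate to consistent units, then evaluate M:
  option V: σ_y = 46.60 MPa, ρ = 661.6 kg/m³, cost = 0.7790 $/kg
  option A: σ_y = 30.80 MPa, ρ = 2550 kg/m³, cost = 1.540 $/kg
  option D: σ_y = 237.0 MPa, ρ = 7880 kg/m³, cost = 3.300 $/kg
  option L: σ_y = 635.0 MPa, ρ = 19300 kg/m³, cost = 43.00 $/kg
  option G: σ_y = 393.0 MPa, ρ = 3920 kg/m³, cost = 23.50 $/kg
  option P: σ_y = 212.0 MPa, ρ = 1810 kg/m³, cost = 3.086 $/kg
  option V: M = 90.4 kN·m per $
  option P: M = 37.9 kN·m per $
  option D: M = 9.11 kN·m per $
  option A: M = 7.84 kN·m per $
  option G: M = 4.27 kN·m per $
  option L: M = 0.765 kN·m per $
Option V ranks first.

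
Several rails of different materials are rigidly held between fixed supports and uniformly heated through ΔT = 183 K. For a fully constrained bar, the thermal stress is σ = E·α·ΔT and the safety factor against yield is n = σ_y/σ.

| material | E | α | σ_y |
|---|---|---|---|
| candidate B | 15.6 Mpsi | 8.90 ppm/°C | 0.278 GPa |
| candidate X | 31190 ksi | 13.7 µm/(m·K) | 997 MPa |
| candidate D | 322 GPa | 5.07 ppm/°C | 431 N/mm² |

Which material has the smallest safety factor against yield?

With everything in SI (GPa, ×10⁻⁶/K, MPa):
  candidate B: E = 107.6, α = 8.90, σ_y = 278.0 → σ = 175 MPa, n = 1.59
  candidate X: E = 215.0, α = 13.7, σ_y = 997.0 → σ = 539 MPa, n = 1.85
  candidate D: E = 322.0, α = 5.07, σ_y = 431.0 → σ = 299 MPa, n = 1.44
The minimum is candidate D at n = 1.44.

candidate D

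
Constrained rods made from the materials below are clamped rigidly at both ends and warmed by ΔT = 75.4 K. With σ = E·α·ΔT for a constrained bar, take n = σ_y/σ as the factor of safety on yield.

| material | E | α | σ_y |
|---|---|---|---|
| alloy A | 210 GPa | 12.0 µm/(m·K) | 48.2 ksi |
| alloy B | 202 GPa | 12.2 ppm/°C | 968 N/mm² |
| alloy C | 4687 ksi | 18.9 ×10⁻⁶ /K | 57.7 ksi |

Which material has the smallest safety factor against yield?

Converting E to GPa, α to ×10⁻⁶/K, σ_y to MPa, then σ and n for each:
  alloy A: E = 210.0, α = 12.0, σ_y = 332.3 → σ = 190 MPa, n = 1.75
  alloy B: E = 202.0, α = 12.2, σ_y = 968.0 → σ = 186 MPa, n = 5.21
  alloy C: E = 32.32, α = 18.9, σ_y = 397.8 → σ = 46.1 MPa, n = 8.64
Alloy A has the lowest safety factor, n = 1.75.

alloy A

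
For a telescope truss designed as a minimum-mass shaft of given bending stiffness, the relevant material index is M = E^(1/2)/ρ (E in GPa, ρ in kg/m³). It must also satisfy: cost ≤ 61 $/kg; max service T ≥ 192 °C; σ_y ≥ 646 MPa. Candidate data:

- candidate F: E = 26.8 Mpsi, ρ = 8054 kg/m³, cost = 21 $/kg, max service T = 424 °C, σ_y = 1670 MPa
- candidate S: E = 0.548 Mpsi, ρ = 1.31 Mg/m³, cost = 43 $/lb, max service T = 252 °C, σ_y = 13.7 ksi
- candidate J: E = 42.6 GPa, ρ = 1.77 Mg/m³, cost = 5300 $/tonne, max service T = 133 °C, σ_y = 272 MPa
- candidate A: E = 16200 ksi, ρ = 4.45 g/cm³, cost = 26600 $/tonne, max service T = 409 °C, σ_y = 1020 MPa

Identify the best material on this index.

Screen on constraints: cost ≤ 61 $/kg; max service T ≥ 192 °C; σ_y ≥ 646 MPa. Survivors: candidate F, candidate A.
Convert each candidate to consistent units, then evaluate M:
  candidate F: E = 184.8 GPa, ρ = 8054 kg/m³
  candidate A: E = 111.7 GPa, ρ = 4450 kg/m³
  candidate A: M = 2.37×10⁻³
  candidate F: M = 1.69×10⁻³
The maximum is for candidate A.

candidate A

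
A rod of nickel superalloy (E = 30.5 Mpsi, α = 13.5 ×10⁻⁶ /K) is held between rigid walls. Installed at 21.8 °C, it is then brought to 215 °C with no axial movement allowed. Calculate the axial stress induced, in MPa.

548 MPa

E = 30.5 Mpsi = 210.3 GPa.
ΔT = 193.2 K. Constrained thermal stress σ = E·α·ΔT = 210.3×10³ MPa × 13.5×10⁻⁶ × 193.2 = 548 MPa (compressive).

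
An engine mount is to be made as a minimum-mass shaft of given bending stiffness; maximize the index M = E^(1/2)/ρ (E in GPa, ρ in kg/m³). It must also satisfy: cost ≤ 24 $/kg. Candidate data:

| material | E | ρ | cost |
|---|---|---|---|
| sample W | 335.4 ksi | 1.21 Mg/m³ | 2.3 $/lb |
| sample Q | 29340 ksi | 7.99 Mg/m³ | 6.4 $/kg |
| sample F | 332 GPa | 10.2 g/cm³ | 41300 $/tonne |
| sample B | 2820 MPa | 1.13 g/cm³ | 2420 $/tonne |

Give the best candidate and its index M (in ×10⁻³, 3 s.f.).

sample Q, M = 1.78×10⁻³

Screen on constraints: cost ≤ 24 $/kg. Survivors: sample W, sample Q, sample B.
Normalizing units and computing the index:
  sample W: E = 2.313 GPa, ρ = 1210 kg/m³
  sample Q: E = 202.3 GPa, ρ = 7990 kg/m³
  sample B: E = 2.820 GPa, ρ = 1130 kg/m³
  sample Q: M = 1.78×10⁻³
  sample B: M = 1.49×10⁻³
  sample W: M = 1.26×10⁻³
Sample Q has the largest M.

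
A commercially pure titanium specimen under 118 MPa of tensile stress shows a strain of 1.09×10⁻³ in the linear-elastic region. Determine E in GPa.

108 GPa

E = σ/ε = 118 MPa / 1.09×10⁻³ = 108300 MPa = 108 GPa.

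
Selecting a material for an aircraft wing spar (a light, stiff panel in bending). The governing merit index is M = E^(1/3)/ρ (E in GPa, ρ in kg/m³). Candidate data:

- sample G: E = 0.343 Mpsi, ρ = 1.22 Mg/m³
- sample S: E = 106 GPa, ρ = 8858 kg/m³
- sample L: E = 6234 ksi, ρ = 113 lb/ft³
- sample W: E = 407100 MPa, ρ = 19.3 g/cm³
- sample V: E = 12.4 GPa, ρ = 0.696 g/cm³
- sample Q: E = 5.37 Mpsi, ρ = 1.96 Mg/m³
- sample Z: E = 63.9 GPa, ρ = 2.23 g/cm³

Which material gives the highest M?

sample V

Putting every candidate on a common basis:
  sample G: E = 2.365 GPa, ρ = 1220 kg/m³
  sample S: E = 106.0 GPa, ρ = 8858 kg/m³
  sample L: E = 42.98 GPa, ρ = 1810 kg/m³
  sample W: E = 407.1 GPa, ρ = 19300 kg/m³
  sample V: E = 12.40 GPa, ρ = 696.0 kg/m³
  sample Q: E = 37.02 GPa, ρ = 1960 kg/m³
  sample Z: E = 63.90 GPa, ρ = 2230 kg/m³
  sample V: M = 3.33×10⁻³
  sample L: M = 1.94×10⁻³
  sample Z: M = 1.79×10⁻³
  sample Q: M = 1.70×10⁻³
  sample G: M = 1.09×10⁻³
  sample S: M = 0.534×10⁻³
  sample W: M = 0.384×10⁻³
Sample V ranks first.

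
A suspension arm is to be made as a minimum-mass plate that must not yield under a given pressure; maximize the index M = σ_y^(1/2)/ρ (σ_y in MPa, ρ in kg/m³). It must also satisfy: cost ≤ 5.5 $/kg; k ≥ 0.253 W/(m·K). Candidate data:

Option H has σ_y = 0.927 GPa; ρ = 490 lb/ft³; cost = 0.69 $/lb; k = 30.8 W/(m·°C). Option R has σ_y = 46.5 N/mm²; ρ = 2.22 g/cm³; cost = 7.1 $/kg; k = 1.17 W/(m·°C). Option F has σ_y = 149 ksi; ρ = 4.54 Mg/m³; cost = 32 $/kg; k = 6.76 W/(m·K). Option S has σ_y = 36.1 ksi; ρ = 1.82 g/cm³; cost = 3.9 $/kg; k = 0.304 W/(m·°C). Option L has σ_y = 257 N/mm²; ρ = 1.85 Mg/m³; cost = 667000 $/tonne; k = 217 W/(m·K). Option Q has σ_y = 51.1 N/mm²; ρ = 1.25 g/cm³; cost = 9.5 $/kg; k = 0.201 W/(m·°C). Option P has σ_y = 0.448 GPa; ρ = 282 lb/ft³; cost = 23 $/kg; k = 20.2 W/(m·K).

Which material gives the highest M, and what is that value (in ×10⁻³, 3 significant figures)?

Screen on constraints: cost ≤ 5.5 $/kg; k ≥ 0.253 W/(m·K). Survivors: option H, option S.
Normalizing units and computing the index:
  option H: σ_y = 927.0 MPa, ρ = 7849 kg/m³
  option S: σ_y = 248.9 MPa, ρ = 1820 kg/m³
  option S: M = 8.67×10⁻³
  option H: M = 3.88×10⁻³
Highest index: option S.

option S, M = 8.67×10⁻³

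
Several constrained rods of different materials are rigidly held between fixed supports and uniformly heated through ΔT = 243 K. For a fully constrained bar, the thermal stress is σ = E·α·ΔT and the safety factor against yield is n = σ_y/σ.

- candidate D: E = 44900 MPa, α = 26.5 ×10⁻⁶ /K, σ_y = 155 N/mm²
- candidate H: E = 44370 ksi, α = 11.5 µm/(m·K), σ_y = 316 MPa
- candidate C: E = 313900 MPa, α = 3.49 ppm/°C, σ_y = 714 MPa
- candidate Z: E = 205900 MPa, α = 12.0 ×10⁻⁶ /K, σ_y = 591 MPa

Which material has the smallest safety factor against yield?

candidate H

Per material, after unit conversion:
  candidate D: E = 44.90, α = 26.5, σ_y = 155.0 → σ = 289 MPa, n = 0.536
  candidate H: E = 305.9, α = 11.5, σ_y = 316.0 → σ = 855 MPa, n = 0.370
  candidate C: E = 313.9, α = 3.49, σ_y = 714.0 → σ = 266 MPa, n = 2.68
  candidate Z: E = 205.9, α = 12.0, σ_y = 591.0 → σ = 600 MPa, n = 0.984
The minimum is candidate H at n = 0.370.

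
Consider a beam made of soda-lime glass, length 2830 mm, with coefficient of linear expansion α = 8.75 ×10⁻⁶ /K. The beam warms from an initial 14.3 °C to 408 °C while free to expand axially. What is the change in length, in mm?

ΔT = 408 − 14.3 = 393.7 K.
ΔL = α·L₀·ΔT = 8.75×10⁻⁶ × 2830 mm × 393.7 K = 9.75 mm.

9.75 mm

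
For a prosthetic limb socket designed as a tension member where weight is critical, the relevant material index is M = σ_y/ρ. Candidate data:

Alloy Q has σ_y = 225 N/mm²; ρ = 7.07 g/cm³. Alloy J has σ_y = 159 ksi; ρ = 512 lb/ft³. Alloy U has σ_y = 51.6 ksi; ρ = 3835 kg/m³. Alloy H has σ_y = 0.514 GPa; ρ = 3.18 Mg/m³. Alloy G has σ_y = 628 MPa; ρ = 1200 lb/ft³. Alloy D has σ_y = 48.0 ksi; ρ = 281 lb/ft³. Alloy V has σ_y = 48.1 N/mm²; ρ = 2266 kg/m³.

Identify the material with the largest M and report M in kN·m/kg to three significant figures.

Convert each candidate to consistent units, then evaluate M:
  alloy Q: σ_y = 225.0 MPa, ρ = 7070 kg/m³
  alloy J: σ_y = 1096 MPa, ρ = 8201 kg/m³
  alloy U: σ_y = 355.8 MPa, ρ = 3835 kg/m³
  alloy H: σ_y = 514.0 MPa, ρ = 3180 kg/m³
  alloy G: σ_y = 628.0 MPa, ρ = 19220 kg/m³
  alloy D: σ_y = 330.9 MPa, ρ = 4501 kg/m³
  alloy V: σ_y = 48.10 MPa, ρ = 2266 kg/m³
  alloy H: M = 162 kN·m/kg
  alloy J: M = 134 kN·m/kg
  alloy U: M = 92.8 kN·m/kg
  alloy D: M = 73.5 kN·m/kg
  alloy G: M = 32.7 kN·m/kg
  alloy Q: M = 31.8 kN·m/kg
  alloy V: M = 21.2 kN·m/kg
The maximum is for alloy H.

alloy H, M = 162 kN·m/kg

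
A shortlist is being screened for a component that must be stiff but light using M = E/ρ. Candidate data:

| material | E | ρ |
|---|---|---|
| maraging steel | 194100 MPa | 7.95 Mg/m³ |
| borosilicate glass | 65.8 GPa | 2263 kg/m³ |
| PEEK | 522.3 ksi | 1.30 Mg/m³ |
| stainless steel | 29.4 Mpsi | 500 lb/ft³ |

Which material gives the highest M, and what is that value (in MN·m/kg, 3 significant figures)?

borosilicate glass, M = 29.1 MN·m/kg

After converting to SI:
  maraging steel: E = 194.1 GPa, ρ = 7950 kg/m³
  borosilicate glass: E = 65.80 GPa, ρ = 2263 kg/m³
  PEEK: E = 3.601 GPa, ρ = 1300 kg/m³
  stainless steel: E = 202.7 GPa, ρ = 8009 kg/m³
  borosilicate glass: M = 29.1 MN·m/kg
  stainless steel: M = 25.3 MN·m/kg
  maraging steel: M = 24.4 MN·m/kg
  PEEK: M = 2.77 MN·m/kg
Highest index: borosilicate glass.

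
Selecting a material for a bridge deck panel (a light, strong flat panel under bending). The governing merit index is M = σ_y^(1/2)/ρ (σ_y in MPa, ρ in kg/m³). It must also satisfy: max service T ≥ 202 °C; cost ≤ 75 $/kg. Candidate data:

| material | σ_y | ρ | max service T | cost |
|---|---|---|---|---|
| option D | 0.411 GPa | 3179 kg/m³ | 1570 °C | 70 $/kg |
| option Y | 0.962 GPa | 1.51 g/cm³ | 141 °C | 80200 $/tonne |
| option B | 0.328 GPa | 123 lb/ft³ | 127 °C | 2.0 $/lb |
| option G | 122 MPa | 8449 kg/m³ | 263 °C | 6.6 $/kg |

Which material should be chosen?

option D

Screen on constraints: max service T ≥ 202 °C; cost ≤ 75 $/kg. Survivors: option D, option G.
In SI units:
  option D: σ_y = 411.0 MPa, ρ = 3179 kg/m³
  option G: σ_y = 122.0 MPa, ρ = 8449 kg/m³
  option D: M = 6.38×10⁻³
  option G: M = 1.31×10⁻³
Option D ranks first.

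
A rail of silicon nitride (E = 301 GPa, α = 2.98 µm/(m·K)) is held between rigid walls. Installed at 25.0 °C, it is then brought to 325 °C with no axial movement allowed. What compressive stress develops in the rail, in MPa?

269 MPa

ΔT = 300.0 K. Constrained thermal stress σ = E·α·ΔT = 301.0×10³ MPa × 2.98×10⁻⁶ × 300.0 = 269 MPa (compressive).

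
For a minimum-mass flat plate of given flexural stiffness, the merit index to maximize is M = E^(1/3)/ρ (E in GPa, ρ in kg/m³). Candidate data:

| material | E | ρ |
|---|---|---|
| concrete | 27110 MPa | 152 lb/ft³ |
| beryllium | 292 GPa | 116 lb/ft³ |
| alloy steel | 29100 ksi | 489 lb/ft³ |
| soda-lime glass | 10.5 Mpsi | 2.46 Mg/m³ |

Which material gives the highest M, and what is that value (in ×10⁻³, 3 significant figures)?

beryllium, M = 3.57×10⁻³

After converting to SI:
  concrete: E = 27.11 GPa, ρ = 2435 kg/m³
  beryllium: E = 292.0 GPa, ρ = 1858 kg/m³
  alloy steel: E = 200.6 GPa, ρ = 7833 kg/m³
  soda-lime glass: E = 72.39 GPa, ρ = 2460 kg/m³
  beryllium: M = 3.57×10⁻³
  soda-lime glass: M = 1.69×10⁻³
  concrete: M = 1.23×10⁻³
  alloy steel: M = 0.747×10⁻³
The maximum is for beryllium.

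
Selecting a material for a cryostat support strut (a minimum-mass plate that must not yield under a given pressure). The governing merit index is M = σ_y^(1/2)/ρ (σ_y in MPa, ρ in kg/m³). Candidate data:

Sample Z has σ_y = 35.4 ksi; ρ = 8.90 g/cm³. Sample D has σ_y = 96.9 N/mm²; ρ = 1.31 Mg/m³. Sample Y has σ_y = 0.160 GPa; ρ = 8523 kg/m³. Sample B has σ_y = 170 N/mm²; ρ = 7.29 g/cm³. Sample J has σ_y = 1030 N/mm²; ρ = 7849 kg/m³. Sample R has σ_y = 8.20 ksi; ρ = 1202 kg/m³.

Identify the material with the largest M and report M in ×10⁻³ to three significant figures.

Normalizing units and computing the index:
  sample Z: σ_y = 244.1 MPa, ρ = 8900 kg/m³
  sample D: σ_y = 96.90 MPa, ρ = 1310 kg/m³
  sample Y: σ_y = 160.0 MPa, ρ = 8523 kg/m³
  sample B: σ_y = 170.0 MPa, ρ = 7290 kg/m³
  sample J: σ_y = 1030 MPa, ρ = 7849 kg/m³
  sample R: σ_y = 56.54 MPa, ρ = 1202 kg/m³
  sample D: M = 7.51×10⁻³
  sample R: M = 6.26×10⁻³
  sample J: M = 4.09×10⁻³
  sample B: M = 1.79×10⁻³
  sample Z: M = 1.76×10⁻³
  sample Y: M = 1.48×10⁻³
Sample D has the largest M.

sample D, M = 7.51×10⁻³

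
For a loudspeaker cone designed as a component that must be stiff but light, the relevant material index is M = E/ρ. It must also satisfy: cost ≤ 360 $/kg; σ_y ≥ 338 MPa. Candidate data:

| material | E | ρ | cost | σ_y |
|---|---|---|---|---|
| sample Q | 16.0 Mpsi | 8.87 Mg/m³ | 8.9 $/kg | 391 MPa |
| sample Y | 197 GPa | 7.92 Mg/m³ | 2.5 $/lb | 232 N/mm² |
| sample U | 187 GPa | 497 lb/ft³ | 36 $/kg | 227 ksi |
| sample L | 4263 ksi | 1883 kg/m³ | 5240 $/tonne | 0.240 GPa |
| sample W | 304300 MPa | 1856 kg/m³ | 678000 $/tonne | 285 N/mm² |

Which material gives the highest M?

Screen on constraints: cost ≤ 360 $/kg; σ_y ≥ 338 MPa. Survivors: sample Q, sample U.
Putting every candidate on a common basis:
  sample Q: E = 110.3 GPa, ρ = 8870 kg/m³
  sample U: E = 187.0 GPa, ρ = 7961 kg/m³
  sample U: M = 23.5 MN·m/kg
  sample Q: M = 12.4 MN·m/kg
Sample U has the largest M.

sample U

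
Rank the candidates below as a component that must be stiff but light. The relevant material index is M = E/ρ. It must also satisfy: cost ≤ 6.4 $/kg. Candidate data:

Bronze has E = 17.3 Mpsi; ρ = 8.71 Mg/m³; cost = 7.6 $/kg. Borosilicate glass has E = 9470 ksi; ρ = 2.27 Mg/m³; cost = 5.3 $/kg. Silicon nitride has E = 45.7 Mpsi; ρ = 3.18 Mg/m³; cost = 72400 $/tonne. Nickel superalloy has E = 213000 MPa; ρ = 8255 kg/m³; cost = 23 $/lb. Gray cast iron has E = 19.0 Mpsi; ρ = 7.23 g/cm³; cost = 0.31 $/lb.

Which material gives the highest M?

Screen on constraints: cost ≤ 6.4 $/kg. Survivors: borosilicate glass, gray cast iron.
Convert each candidate to consistent units, then evaluate M:
  borosilicate glass: E = 65.29 GPa, ρ = 2270 kg/m³
  gray cast iron: E = 131.0 GPa, ρ = 7230 kg/m³
  borosilicate glass: M = 28.8 MN·m/kg
  gray cast iron: M = 18.1 MN·m/kg
The maximum is for borosilicate glass.

borosilicate glass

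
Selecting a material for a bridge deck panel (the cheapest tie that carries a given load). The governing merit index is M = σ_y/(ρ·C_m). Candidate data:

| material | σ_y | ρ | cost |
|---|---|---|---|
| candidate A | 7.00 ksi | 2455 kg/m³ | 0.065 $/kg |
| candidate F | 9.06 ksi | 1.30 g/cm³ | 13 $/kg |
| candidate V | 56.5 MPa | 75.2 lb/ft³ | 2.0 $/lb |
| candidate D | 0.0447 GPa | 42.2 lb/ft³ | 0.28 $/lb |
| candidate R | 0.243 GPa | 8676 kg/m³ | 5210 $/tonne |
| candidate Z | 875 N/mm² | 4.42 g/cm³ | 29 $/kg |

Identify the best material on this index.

Normalizing units and computing the index:
  candidate A: σ_y = 48.26 MPa, ρ = 2455 kg/m³, cost = 0.06500 $/kg
  candidate F: σ_y = 62.47 MPa, ρ = 1300 kg/m³, cost = 13.00 $/kg
  candidate V: σ_y = 56.50 MPa, ρ = 1205 kg/m³, cost = 4.409 $/kg
  candidate D: σ_y = 44.70 MPa, ρ = 676.0 kg/m³, cost = 0.6173 $/kg
  candidate R: σ_y = 243.0 MPa, ρ = 8676 kg/m³, cost = 5.210 $/kg
  candidate Z: σ_y = 875.0 MPa, ρ = 4420 kg/m³, cost = 29.00 $/kg
  candidate A: M = 302 kN·m per $
  candidate D: M = 107 kN·m per $
  candidate V: M = 10.6 kN·m per $
  candidate Z: M = 6.83 kN·m per $
  candidate R: M = 5.38 kN·m per $
  candidate F: M = 3.70 kN·m per $
Candidate A ranks first.

candidate A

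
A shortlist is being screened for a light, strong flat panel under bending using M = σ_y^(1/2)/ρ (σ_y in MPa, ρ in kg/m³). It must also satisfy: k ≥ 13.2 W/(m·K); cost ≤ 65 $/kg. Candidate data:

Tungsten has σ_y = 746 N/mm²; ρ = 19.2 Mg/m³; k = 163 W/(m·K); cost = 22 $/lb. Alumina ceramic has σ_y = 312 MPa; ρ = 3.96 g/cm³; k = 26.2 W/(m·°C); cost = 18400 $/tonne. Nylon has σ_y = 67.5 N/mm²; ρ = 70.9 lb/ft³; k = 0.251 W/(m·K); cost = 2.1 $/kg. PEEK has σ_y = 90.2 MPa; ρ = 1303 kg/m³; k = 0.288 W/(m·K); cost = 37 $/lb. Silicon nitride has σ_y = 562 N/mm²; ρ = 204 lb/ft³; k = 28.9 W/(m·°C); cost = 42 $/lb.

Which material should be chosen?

Screen on constraints: k ≥ 13.2 W/(m·K); cost ≤ 65 $/kg. Survivors: tungsten, alumina ceramic.
Convert each candidate to consistent units, then evaluate M:
  tungsten: σ_y = 746.0 MPa, ρ = 19200 kg/m³
  alumina ceramic: σ_y = 312.0 MPa, ρ = 3960 kg/m³
  alumina ceramic: M = 4.46×10⁻³
  tungsten: M = 1.42×10⁻³
Alumina ceramic ranks first.

alumina ceramic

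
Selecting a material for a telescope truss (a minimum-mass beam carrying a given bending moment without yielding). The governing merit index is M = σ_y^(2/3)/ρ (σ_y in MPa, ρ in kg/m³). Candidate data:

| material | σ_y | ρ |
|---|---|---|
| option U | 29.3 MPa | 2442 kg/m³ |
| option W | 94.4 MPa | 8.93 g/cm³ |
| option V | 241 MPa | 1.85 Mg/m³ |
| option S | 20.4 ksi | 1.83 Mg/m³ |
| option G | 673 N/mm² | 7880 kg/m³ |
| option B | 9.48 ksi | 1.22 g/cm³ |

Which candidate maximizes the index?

option V

In SI units:
  option U: σ_y = 29.30 MPa, ρ = 2442 kg/m³
  option W: σ_y = 94.40 MPa, ρ = 8930 kg/m³
  option V: σ_y = 241.0 MPa, ρ = 1850 kg/m³
  option S: σ_y = 140.7 MPa, ρ = 1830 kg/m³
  option G: σ_y = 673.0 MPa, ρ = 7880 kg/m³
  option B: σ_y = 65.36 MPa, ρ = 1220 kg/m³
  option V: M = 20.9×10⁻³
  option S: M = 14.8×10⁻³
  option B: M = 13.3×10⁻³
  option G: M = 9.75×10⁻³
  option U: M = 3.89×10⁻³
  option W: M = 2.32×10⁻³
Option V ranks first.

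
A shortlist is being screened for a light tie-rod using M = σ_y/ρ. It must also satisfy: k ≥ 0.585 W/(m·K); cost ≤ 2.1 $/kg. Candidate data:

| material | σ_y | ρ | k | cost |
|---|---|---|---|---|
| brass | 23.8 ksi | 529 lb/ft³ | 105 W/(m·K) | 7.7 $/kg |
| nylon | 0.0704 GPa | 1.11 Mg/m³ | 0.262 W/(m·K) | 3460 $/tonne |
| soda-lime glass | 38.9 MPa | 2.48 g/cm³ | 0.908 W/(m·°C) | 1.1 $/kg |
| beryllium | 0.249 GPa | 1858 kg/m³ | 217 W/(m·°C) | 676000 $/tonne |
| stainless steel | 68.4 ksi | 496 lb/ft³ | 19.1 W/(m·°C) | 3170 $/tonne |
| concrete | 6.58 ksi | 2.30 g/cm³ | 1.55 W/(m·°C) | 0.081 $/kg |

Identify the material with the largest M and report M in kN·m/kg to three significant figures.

concrete, M = 19.7 kN·m/kg

Screen on constraints: k ≥ 0.585 W/(m·K); cost ≤ 2.1 $/kg. Survivors: soda-lime glass, concrete.
In SI units:
  soda-lime glass: σ_y = 38.90 MPa, ρ = 2480 kg/m³
  concrete: σ_y = 45.37 MPa, ρ = 2300 kg/m³
  concrete: M = 19.7 kN·m/kg
  soda-lime glass: M = 15.7 kN·m/kg
Highest index: concrete.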